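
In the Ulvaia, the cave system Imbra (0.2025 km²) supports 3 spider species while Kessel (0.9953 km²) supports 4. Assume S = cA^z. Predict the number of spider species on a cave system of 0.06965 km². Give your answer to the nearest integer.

z = ln(4/3) / ln(0.9953/0.2025) = 0.2877 / 1.5923 = 0.1807
c = 3 / 0.2025^0.1807 = 3 / 0.7494 = 4.003
S₃ = 4.003 × 0.06965^0.1807 = 4.003 × 0.6179 ≈ 2.474

2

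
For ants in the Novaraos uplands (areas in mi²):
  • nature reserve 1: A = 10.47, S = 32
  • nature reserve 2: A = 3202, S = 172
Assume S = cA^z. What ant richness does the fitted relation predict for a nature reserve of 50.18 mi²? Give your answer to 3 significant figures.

50.7

z = ln(172/32) / ln(3202/10.47) = 1.6818 / 5.7230 = 0.2939
c = 32 / 10.47^0.2939 = 32 / 1.994 = 16.05
S₃ = 16.05 × 50.18^0.2939 = 16.05 × 3.16 ≈ 50.72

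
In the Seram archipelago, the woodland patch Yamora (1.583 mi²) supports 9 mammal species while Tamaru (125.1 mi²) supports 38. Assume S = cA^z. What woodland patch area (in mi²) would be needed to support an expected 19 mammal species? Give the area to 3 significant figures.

z = ln(38/9) / ln(125.1/1.583) = 1.4404 / 4.3698 = 0.3296
c = 9 / 1.583^0.3296 = 9 / 1.163 = 7.736
A = (19/7.736)^(1/0.3296) ⇒ ln A = ln(2.456)/0.3296 = 2.7262
A = e^2.7262 ≈ 15.28 mi²

15.3 mi²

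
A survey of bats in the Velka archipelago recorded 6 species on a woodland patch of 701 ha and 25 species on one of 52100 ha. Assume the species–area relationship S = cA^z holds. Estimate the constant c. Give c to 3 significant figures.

z = ln(S₂/S₁) / ln(A₂/A₁) = ln(25/6) / ln(52100/701) = 1.4271 / 4.3084 = 0.3312
c = S₁ / A₁^z = 6 / 701^0.3312 = 6 / 8.762 = 0.6848

0.685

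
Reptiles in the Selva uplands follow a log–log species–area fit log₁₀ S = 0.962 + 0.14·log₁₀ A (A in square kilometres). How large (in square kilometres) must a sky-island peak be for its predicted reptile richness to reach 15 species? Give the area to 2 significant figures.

34 square kilometres

15 = 9.162 × A^0.14  ⇒  A^0.14 = 15/9.162 = 1.637
ln A = ln(1.637) / 0.14 = 0.4930 / 0.14 = 3.5212
A = e^3.5212 ≈ 33.82 square kilometres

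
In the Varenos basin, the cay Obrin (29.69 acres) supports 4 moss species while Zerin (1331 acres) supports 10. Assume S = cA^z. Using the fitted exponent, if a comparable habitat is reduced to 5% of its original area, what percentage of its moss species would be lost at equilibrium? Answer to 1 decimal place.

z = ln(10/4) / ln(1331/29.69) = 0.9163 / 3.8029 = 0.2409
S_new/S_old = (A_new/A_old)^z = 0.05^0.2409 = exp(0.2409 × -2.9957) = 0.4859
Fraction lost = 1 − 0.4859 = 0.5141

51.4%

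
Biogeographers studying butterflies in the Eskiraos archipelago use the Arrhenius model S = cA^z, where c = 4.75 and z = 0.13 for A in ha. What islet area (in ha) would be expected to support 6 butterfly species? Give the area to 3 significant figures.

6.03 ha

6 = 4.75 × A^0.13  ⇒  A^0.13 = 6/4.75 = 1.263
ln A = ln(1.263) / 0.13 = 0.2336 / 0.13 = 1.7970
A = e^1.7970 ≈ 6.032 ha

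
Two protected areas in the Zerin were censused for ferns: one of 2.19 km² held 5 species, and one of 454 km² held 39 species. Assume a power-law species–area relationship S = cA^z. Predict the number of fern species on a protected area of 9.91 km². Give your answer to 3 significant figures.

z = ln(39/5) / ln(454/2.19) = 2.0541 / 5.3342 = 0.3851
c = 5 / 2.19^0.3851 = 5 / 1.352 = 3.697
S₃ = 3.697 × 9.91^0.3851 = 3.697 × 2.419 ≈ 8.942

8.94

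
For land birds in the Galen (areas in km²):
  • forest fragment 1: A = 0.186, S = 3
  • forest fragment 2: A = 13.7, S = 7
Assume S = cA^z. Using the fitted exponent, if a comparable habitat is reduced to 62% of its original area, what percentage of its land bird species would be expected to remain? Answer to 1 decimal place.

91.0%

z = ln(7/3) / ln(13.7/0.186) = 0.8473 / 4.2994 = 0.1971
S_new/S_old = (A_new/A_old)^z = 0.62^0.1971 = exp(0.1971 × -0.4780) = 0.9101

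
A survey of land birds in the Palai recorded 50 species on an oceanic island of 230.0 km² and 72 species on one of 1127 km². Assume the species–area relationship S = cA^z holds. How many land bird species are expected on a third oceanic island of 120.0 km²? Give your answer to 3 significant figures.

z = ln(72/50) / ln(1127/230) = 0.3646 / 1.5892 = 0.2294
c = 50 / 230^0.2294 = 50 / 3.482 = 14.36
S₃ = 14.36 × 120^0.2294 = 14.36 × 3 ≈ 43.07

43.1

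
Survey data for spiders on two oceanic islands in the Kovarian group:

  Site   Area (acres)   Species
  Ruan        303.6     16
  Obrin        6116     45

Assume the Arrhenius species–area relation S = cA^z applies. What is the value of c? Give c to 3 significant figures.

z = ln(S₂/S₁) / ln(A₂/A₁) = ln(45/16) / ln(6116/303.6) = 1.0341 / 3.0030 = 0.3444
c = S₁ / A₁^z = 16 / 303.6^0.3444 = 16 / 7.158 = 2.235

2.24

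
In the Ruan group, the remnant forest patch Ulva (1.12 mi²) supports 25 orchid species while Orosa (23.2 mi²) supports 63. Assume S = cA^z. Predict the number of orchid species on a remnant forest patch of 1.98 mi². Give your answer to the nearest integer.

30

z = ln(63/25) / ln(23.2/1.12) = 0.9243 / 3.0308 = 0.3050
c = 25 / 1.12^0.3050 = 25 / 1.035 = 24.15
S₃ = 24.15 × 1.98^0.3050 = 24.15 × 1.232 ≈ 29.74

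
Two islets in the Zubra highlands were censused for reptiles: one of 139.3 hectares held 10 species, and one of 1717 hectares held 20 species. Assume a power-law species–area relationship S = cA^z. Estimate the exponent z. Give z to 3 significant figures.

0.276

Taking logs: ln S = ln c + z ln A, so z = (ln S₂ − ln S₁)/(ln A₂ − ln A₁).
z = ln(20/10) / ln(1717/139.3) = ln(2) / ln(12.33) = 0.6931 / 2.5117 = 0.2760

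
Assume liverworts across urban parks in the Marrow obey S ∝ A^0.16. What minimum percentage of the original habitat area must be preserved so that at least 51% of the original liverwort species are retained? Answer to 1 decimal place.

Need (A_new/A_old)^0.16 = 0.51, so A_new/A_old = 0.51^(1/0.16) = 0.51^6.25
ln(A_new/A_old) = ln 0.51 / 0.16 = -0.6733 / 0.16 = -4.2084
A_new/A_old = e^-4.2084 ≈ 0.01487

1.5%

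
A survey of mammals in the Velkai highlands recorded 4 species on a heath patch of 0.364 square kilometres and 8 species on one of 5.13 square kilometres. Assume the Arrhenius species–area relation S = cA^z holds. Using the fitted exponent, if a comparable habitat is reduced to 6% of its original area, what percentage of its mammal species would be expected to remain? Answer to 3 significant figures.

47.9%

z = ln(8/4) / ln(5.13/0.364) = 0.6931 / 2.6457 = 0.2620
S_new/S_old = (A_new/A_old)^z = 0.06^0.2620 = exp(0.2620 × -2.8134) = 0.4785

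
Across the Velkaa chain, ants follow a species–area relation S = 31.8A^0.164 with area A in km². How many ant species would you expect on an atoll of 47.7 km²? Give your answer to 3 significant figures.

59.9

S = 31.8 × 47.7^0.164
ln S = ln 31.8 + 0.164 × ln 47.7 = 3.4595 + 0.164 × 3.8649 = 4.0933
S = e^4.0933 ≈ 59.94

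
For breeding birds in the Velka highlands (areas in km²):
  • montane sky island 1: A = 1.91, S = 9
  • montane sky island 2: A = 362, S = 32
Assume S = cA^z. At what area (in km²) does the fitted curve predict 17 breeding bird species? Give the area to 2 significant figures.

26 km²

z = ln(32/9) / ln(362/1.91) = 1.2685 / 5.2445 = 0.2419
c = 9 / 1.91^0.2419 = 9 / 1.169 = 7.696
A = (17/7.696)^(1/0.2419) ⇒ ln A = ln(2.209)/0.2419 = 3.2765
A = e^3.2765 ≈ 26.48 km²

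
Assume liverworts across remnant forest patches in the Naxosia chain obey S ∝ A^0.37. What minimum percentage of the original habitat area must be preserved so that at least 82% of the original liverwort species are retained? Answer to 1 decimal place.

Need (A_new/A_old)^0.37 = 0.82, so A_new/A_old = 0.82^(1/0.37) = 0.82^2.703
ln(A_new/A_old) = ln 0.82 / 0.37 = -0.1985 / 0.37 = -0.5364
A_new/A_old = e^-0.5364 ≈ 0.5849

58.5%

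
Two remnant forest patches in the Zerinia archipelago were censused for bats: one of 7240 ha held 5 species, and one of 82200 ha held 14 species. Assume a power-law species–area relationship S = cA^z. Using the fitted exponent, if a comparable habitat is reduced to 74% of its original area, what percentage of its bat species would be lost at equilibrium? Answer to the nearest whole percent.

12%

z = ln(14/5) / ln(82200/7240) = 1.0296 / 2.4295 = 0.4238
S_new/S_old = (A_new/A_old)^z = 0.74^0.4238 = exp(0.4238 × -0.3011) = 0.8802
Fraction lost = 1 − 0.8802 = 0.1198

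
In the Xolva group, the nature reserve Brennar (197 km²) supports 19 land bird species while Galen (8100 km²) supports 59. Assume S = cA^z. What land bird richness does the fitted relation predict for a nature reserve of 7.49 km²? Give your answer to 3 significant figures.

z = ln(59/19) / ln(8100/197) = 1.1331 / 3.7164 = 0.3049
c = 19 / 197^0.3049 = 19 / 5.007 = 3.795
S₃ = 3.795 × 7.49^0.3049 = 3.795 × 1.848 ≈ 7.012

7.01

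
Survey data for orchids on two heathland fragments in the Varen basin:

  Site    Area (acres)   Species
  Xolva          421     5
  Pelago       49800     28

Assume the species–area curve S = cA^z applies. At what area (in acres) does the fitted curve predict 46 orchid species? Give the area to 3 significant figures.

197000 acres

z = ln(28/5) / ln(49800/421) = 1.7228 / 4.7731 = 0.3609
c = 5 / 421^0.3609 = 5 / 8.855 = 0.5647
A = (46/0.5647)^(1/0.3609) ⇒ ln A = ln(81.46)/0.3609 = 12.1912
A = e^12.1912 ≈ 197049 acres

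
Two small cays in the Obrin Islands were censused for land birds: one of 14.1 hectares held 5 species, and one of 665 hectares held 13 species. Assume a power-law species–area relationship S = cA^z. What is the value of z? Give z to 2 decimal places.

0.25

Taking logs: ln S = ln c + z ln A, so z = (ln S₂ − ln S₁)/(ln A₂ − ln A₁).
z = ln(13/5) / ln(665/14.1) = ln(2.6) / ln(47.16) = 0.9555 / 3.8536 = 0.2480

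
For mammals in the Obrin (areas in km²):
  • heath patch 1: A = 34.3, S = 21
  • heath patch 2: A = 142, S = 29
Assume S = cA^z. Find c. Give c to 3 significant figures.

9.41

z = ln(S₂/S₁) / ln(A₂/A₁) = ln(29/21) / ln(142/34.3) = 0.3228 / 1.4207 = 0.2272
c = S₁ / A₁^z = 21 / 34.3^0.2272 = 21 / 2.233 = 9.406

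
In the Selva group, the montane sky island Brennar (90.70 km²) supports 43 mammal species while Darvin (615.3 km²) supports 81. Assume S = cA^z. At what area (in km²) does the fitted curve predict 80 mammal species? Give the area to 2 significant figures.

590 km²

z = ln(81/43) / ln(615.3/90.7) = 0.6332 / 1.9146 = 0.3308
c = 43 / 90.7^0.3308 = 43 / 4.441 = 9.682
A = (80/9.682)^(1/0.3308) ⇒ ln A = ln(8.262)/0.3308 = 6.3846
A = e^6.3846 ≈ 592.6 km²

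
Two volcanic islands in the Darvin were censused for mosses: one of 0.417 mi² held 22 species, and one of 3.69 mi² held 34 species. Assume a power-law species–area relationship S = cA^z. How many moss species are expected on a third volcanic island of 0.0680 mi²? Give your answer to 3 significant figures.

15.3

z = ln(34/22) / ln(3.69/0.417) = 0.4353 / 2.1803 = 0.1997
c = 22 / 0.417^0.1997 = 22 / 0.8398 = 26.2
S₃ = 26.2 × 0.068^0.1997 = 26.2 × 0.5847 ≈ 15.32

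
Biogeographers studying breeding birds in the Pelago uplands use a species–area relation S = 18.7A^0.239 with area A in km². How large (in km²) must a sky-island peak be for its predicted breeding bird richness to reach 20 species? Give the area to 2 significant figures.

1.3 km²

20 = 18.7 × A^0.239  ⇒  A^0.239 = 20/18.7 = 1.07
ln A = ln(1.07) / 0.239 = 0.0672 / 0.239 = 0.2812
A = e^0.2812 ≈ 1.325 km²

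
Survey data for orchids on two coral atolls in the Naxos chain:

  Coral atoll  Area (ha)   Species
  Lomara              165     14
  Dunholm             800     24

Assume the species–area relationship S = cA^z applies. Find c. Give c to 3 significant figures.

2.45

z = ln(S₂/S₁) / ln(A₂/A₁) = ln(24/14) / ln(800/165) = 0.5390 / 1.5787 = 0.3414
c = S₁ / A₁^z = 14 / 165^0.3414 = 14 / 5.716 = 2.449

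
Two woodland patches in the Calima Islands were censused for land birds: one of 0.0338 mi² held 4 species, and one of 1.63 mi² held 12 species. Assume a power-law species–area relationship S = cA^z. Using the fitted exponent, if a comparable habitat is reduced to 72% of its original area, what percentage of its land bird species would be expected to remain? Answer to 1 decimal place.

z = ln(12/4) / ln(1.63/0.0338) = 1.0986 / 3.8759 = 0.2834
S_new/S_old = (A_new/A_old)^z = 0.72^0.2834 = exp(0.2834 × -0.3285) = 0.9111

91.1%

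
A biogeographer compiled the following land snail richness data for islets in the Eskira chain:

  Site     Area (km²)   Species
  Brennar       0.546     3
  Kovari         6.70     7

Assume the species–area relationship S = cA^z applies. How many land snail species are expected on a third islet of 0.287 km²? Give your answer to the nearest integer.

2

z = ln(7/3) / ln(6.7/0.546) = 0.8473 / 2.5072 = 0.3379
c = 3 / 0.546^0.3379 = 3 / 0.8151 = 3.681
S₃ = 3.681 × 0.287^0.3379 = 3.681 × 0.6558 ≈ 2.414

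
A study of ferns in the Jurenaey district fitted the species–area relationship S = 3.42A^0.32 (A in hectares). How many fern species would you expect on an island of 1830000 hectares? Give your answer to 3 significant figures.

345

S = 3.42 × 1830000^0.32
ln S = ln 3.42 + 0.32 × ln 1830000 = 1.2296 + 0.32 × 14.4198 = 5.8440
S = e^5.8440 ≈ 345.2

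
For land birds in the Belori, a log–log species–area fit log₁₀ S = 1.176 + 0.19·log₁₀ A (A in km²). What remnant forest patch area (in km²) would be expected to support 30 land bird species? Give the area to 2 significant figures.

30 = 15 × A^0.19  ⇒  A^0.19 = 30/15 = 2
ln A = ln(2) / 0.19 = 0.6934 / 0.19 = 3.6492
A = e^3.6492 ≈ 38.45 km²

38 km²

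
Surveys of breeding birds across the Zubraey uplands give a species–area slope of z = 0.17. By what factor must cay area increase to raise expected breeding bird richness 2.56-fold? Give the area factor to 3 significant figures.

(A₂/A₁)^0.17 = 2.56, so A₂/A₁ = 2.56^(1/0.17) = 2.56^5.882
ln(A₂/A₁) = ln 2.56 / 0.17 = 0.9400 / 0.17 = 5.5295
A₂/A₁ = e^5.5295 ≈ 252

252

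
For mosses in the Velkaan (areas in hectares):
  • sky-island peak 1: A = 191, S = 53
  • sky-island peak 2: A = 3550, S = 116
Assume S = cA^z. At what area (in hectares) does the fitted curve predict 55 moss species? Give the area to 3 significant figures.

219 hectares

z = ln(116/53) / ln(3550/191) = 0.7833 / 2.9224 = 0.2680
c = 53 / 191^0.2680 = 53 / 4.087 = 12.97
A = (55/12.97)^(1/0.2680) ⇒ ln A = ln(4.241)/0.2680 = 5.3905
A = e^5.3905 ≈ 219.3 hectares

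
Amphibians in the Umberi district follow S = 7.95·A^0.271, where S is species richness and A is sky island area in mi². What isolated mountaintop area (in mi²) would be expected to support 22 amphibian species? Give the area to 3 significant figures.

42.8 mi²

22 = 7.95 × A^0.271  ⇒  A^0.271 = 22/7.95 = 2.767
ln A = ln(2.767) / 0.271 = 1.0179 / 0.271 = 3.7560
A = e^3.7560 ≈ 42.78 mi²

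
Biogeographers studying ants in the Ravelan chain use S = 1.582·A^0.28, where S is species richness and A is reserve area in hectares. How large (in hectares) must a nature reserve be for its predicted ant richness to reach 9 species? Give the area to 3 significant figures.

9 = 1.582 × A^0.28  ⇒  A^0.28 = 9/1.582 = 5.689
ln A = ln(5.689) / 0.28 = 1.7385 / 0.28 = 6.2091
A = e^6.2091 ≈ 497.2 hectares

497 hectares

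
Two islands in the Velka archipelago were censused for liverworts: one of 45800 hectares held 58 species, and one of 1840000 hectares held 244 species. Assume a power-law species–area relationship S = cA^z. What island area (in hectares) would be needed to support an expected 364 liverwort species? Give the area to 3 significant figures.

z = ln(244/58) / ln(1840000/45800) = 1.4367 / 3.6932 = 0.3890
c = 58 / 45800^0.3890 = 58 / 65.04 = 0.8918
A = (364/0.8918)^(1/0.3890) ⇒ ln A = ln(408.2)/0.3890 = 15.4535
A = e^15.4535 ≈ 5144695 hectares

5140000 hectares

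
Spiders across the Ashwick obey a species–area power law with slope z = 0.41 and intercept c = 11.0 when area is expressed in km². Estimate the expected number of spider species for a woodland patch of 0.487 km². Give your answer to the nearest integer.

8

S = 11 × 0.487^0.41 = 11 × 0.7445 ≈ 8.19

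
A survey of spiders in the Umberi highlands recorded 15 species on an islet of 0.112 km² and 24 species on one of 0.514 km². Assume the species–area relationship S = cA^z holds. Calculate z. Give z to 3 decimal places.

0.308

Taking logs: ln S = ln c + z ln A, so z = (ln S₂ − ln S₁)/(ln A₂ − ln A₁).
z = ln(24/15) / ln(0.514/0.112) = ln(1.6) / ln(4.589) = 0.4700 / 1.5237 = 0.3085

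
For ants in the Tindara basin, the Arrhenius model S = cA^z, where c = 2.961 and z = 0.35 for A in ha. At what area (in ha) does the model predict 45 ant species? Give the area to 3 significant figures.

45 = 2.961 × A^0.35  ⇒  A^0.35 = 45/2.961 = 15.2
ln A = ln(15.2) / 0.35 = 2.7211 / 0.35 = 7.7747
A = e^7.7747 ≈ 2380 ha

2380 ha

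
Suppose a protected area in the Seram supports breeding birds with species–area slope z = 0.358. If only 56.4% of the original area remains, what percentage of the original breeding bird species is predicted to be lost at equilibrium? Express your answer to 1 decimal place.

18.5%

S_new/S_old = (A_new/A_old)^z = 0.564^0.358
= exp(0.358 × ln 0.564) = exp(0.358 × -0.5727) = exp(-0.2050) ≈ 0.8146
Fraction lost = 1 − 0.8146 = 0.1854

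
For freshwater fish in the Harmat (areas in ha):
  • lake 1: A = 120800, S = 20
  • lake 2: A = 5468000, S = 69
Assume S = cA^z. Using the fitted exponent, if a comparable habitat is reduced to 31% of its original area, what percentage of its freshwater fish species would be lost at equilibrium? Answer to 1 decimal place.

z = ln(69/20) / ln(5468000/120800) = 1.2384 / 3.8125 = 0.3248
S_new/S_old = (A_new/A_old)^z = 0.31^0.3248 = exp(0.3248 × -1.1712) = 0.6836
Fraction lost = 1 − 0.6836 = 0.3164

31.6%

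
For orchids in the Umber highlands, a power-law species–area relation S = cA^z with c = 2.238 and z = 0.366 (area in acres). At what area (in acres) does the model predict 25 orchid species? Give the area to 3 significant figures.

730 acres

25 = 2.238 × A^0.366  ⇒  A^0.366 = 25/2.238 = 11.17
ln A = ln(11.17) / 0.366 = 2.4133 / 0.366 = 6.5937
A = e^6.5937 ≈ 730.5 acres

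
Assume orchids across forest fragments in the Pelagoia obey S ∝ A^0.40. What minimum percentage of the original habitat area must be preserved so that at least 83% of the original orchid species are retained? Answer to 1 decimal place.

Need (A_new/A_old)^0.4 = 0.83, so A_new/A_old = 0.83^(1/0.4) = 0.83^2.5
ln(A_new/A_old) = ln 0.83 / 0.4 = -0.1863 / 0.4 = -0.4658
A_new/A_old = e^-0.4658 ≈ 0.6276

62.8%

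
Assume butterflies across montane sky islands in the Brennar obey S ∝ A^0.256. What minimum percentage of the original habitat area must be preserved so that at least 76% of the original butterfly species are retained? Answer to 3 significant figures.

Need (A_new/A_old)^0.256 = 0.76, so A_new/A_old = 0.76^(1/0.256) = 0.76^3.906
ln(A_new/A_old) = ln 0.76 / 0.256 = -0.2744 / 0.256 = -1.0720
A_new/A_old = e^-1.0720 ≈ 0.3423

34.2%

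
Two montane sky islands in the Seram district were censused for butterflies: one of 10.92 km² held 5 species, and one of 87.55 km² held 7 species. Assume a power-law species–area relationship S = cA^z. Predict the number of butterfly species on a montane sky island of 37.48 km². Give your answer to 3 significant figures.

z = ln(7/5) / ln(87.55/10.92) = 0.3365 / 2.0816 = 0.1616
c = 5 / 10.92^0.1616 = 5 / 1.472 = 3.397
S₃ = 3.397 × 37.48^0.1616 = 3.397 × 1.796 ≈ 6.103

6.10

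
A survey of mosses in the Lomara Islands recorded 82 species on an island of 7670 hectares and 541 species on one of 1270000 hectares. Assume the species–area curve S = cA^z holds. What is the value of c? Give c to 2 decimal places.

z = ln(S₂/S₁) / ln(A₂/A₁) = ln(541/82) / ln(1270000/7670) = 1.8867 / 5.1095 = 0.3693
c = S₁ / A₁^z = 82 / 7670^0.3693 = 82 / 27.19 = 3.015

3.02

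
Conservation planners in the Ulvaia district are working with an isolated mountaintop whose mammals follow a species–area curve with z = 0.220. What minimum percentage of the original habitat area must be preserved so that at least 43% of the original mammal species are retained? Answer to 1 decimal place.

Need (A_new/A_old)^0.22 = 0.43, so A_new/A_old = 0.43^(1/0.22) = 0.43^4.545
ln(A_new/A_old) = ln 0.43 / 0.22 = -0.8440 / 0.22 = -3.8362
A_new/A_old = e^-3.8362 ≈ 0.02157

2.2%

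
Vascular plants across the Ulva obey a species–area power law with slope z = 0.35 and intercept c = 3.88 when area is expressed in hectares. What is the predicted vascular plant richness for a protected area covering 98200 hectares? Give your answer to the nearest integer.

217

S = 3.88 × 98200^0.35 = 3.88 × 55.88 ≈ 216.8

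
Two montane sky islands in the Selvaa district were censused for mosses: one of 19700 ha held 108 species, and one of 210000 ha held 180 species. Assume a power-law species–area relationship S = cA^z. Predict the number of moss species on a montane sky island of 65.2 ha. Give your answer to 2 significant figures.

31

z = ln(180/108) / ln(210000/19700) = 0.5108 / 2.3665 = 0.2159
c = 108 / 19700^0.2159 = 108 / 8.453 = 12.78
S₃ = 12.78 × 65.2^0.2159 = 12.78 × 2.464 ≈ 31.48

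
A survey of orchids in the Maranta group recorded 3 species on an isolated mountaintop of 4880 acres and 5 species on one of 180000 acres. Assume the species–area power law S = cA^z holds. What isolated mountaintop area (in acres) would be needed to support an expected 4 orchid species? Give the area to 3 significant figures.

37200 acres

z = ln(5/3) / ln(180000/4880) = 0.5108 / 3.6078 = 0.1416
c = 3 / 4880^0.1416 = 3 / 3.328 = 0.9013
A = (4/0.9013)^(1/0.1416) ⇒ ln A = ln(4.438)/0.1416 = 10.5247
A = e^10.5247 ≈ 37224 acres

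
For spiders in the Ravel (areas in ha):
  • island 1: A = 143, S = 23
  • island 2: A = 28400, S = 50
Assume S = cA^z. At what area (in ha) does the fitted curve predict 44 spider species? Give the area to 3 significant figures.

z = ln(50/23) / ln(28400/143) = 0.7765 / 5.2913 = 0.1468
c = 23 / 143^0.1468 = 23 / 2.072 = 11.1
A = (44/11.1)^(1/0.1468) ⇒ ln A = ln(3.963)/0.1468 = 9.3831
A = e^9.3831 ≈ 11886 ha

11900 ha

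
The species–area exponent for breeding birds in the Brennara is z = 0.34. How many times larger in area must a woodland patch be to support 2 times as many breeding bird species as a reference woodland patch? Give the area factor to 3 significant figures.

7.68

(A₂/A₁)^0.34 = 2, so A₂/A₁ = 2^(1/0.34) = 2^2.941
ln(A₂/A₁) = ln 2 / 0.34 = 0.6931 / 0.34 = 2.0387
A₂/A₁ = e^2.0387 ≈ 7.68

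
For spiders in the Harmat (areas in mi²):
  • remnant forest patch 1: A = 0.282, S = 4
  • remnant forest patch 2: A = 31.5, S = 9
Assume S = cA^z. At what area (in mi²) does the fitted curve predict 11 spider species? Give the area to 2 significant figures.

100 mi²

z = ln(9/4) / ln(31.5/0.282) = 0.8109 / 4.7158 = 0.1720
c = 4 / 0.282^0.1720 = 4 / 0.8044 = 4.973
A = (11/4.973)^(1/0.1720) ⇒ ln A = ln(2.212)/0.1720 = 4.6170
A = e^4.6170 ≈ 101.2 mi²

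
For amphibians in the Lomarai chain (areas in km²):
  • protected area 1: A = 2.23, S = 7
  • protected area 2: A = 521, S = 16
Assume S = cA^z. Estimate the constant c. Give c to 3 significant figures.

6.20

z = ln(S₂/S₁) / ln(A₂/A₁) = ln(16/7) / ln(521/2.23) = 0.8267 / 5.4537 = 0.1516
c = S₁ / A₁^z = 7 / 2.23^0.1516 = 7 / 1.129 = 6.199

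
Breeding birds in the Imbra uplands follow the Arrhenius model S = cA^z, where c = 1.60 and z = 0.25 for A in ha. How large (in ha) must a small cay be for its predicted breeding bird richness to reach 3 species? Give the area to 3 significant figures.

12.4 ha

3 = 1.6 × A^0.25  ⇒  A^0.25 = 3/1.6 = 1.875
ln A = ln(1.875) / 0.25 = 0.6286 / 0.25 = 2.5144
A = e^2.5144 ≈ 12.36 ha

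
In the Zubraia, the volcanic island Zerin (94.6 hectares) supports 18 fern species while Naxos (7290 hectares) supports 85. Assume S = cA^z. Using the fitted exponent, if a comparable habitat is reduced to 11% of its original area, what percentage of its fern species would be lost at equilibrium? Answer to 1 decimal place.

z = ln(85/18) / ln(7290/94.6) = 1.5523 / 4.3446 = 0.3573
S_new/S_old = (A_new/A_old)^z = 0.11^0.3573 = exp(0.3573 × -2.2073) = 0.4545
Fraction lost = 1 − 0.4545 = 0.5455

54.6%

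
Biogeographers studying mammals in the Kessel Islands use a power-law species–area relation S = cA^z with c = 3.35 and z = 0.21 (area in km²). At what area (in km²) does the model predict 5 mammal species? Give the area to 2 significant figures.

5 = 3.35 × A^0.21  ⇒  A^0.21 = 5/3.35 = 1.493
ln A = ln(1.493) / 0.21 = 0.4005 / 0.21 = 1.9070
A = e^1.9070 ≈ 6.733 km²

6.7 km²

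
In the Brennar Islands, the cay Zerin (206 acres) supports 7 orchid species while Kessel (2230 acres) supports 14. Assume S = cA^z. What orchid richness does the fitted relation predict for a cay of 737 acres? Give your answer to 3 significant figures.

10.1

z = ln(14/7) / ln(2230/206) = 0.6931 / 2.3819 = 0.2910
c = 7 / 206^0.2910 = 7 / 4.714 = 1.485
S₃ = 1.485 × 737^0.2910 = 1.485 × 6.831 ≈ 10.14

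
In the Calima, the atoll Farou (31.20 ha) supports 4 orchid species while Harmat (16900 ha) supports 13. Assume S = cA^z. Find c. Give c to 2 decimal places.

z = ln(S₂/S₁) / ln(A₂/A₁) = ln(13/4) / ln(16900/31.2) = 1.1787 / 6.2947 = 0.1872
c = S₁ / A₁^z = 4 / 31.2^0.1872 = 4 / 1.904 = 2.1

2.10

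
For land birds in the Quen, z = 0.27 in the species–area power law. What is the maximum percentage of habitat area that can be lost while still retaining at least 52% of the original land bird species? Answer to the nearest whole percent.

Need (A_new/A_old)^0.27 = 0.52, so A_new/A_old = 0.52^(1/0.27) = 0.52^3.704
ln(A_new/A_old) = ln 0.52 / 0.27 = -0.6539 / 0.27 = -2.4219
A_new/A_old = e^-2.4219 ≈ 0.08875
Fraction that can be lost = 1 − 0.08875 = 0.9113

91%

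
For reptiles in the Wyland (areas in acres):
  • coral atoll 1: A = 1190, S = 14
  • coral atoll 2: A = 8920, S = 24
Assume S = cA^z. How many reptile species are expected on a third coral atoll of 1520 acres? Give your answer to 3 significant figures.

14.9

z = ln(24/14) / ln(8920/1190) = 0.5390 / 2.0143 = 0.2676
c = 14 / 1190^0.2676 = 14 / 6.652 = 2.105
S₃ = 2.105 × 1520^0.2676 = 2.105 × 7.102 ≈ 14.95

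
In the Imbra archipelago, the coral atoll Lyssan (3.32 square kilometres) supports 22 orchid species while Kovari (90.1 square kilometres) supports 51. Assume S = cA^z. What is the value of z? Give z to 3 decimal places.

0.255

Taking logs: ln S = ln c + z ln A, so z = (ln S₂ − ln S₁)/(ln A₂ − ln A₁).
z = ln(51/22) / ln(90.1/3.32) = ln(2.318) / ln(27.14) = 0.8408 / 3.3010 = 0.2547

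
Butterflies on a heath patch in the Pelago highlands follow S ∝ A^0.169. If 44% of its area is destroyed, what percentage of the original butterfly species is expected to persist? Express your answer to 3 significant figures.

90.7%

S_new/S_old = (A_new/A_old)^z = 0.56^0.169
= exp(0.169 × ln 0.56) = exp(0.169 × -0.5798) = exp(-0.0980) ≈ 0.9067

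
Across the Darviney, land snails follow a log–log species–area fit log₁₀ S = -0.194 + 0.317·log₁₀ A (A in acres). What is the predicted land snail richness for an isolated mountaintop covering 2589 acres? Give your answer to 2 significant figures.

7.7

S = 0.6397 × 2589^0.317
ln S = ln 0.6397 + 0.317 × ln 2589 = -0.4467 + 0.317 × 7.8590 = 2.0446
S = e^2.0446 ≈ 7.726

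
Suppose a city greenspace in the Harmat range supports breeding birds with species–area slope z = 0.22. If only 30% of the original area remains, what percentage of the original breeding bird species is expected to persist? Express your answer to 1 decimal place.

76.7%

S_new/S_old = (A_new/A_old)^z = 0.3^0.22
= exp(0.22 × ln 0.3) = exp(0.22 × -1.2040) = exp(-0.2649) ≈ 0.7673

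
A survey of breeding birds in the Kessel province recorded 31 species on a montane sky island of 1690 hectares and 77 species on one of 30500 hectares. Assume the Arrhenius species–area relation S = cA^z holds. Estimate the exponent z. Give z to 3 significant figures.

0.314

Taking logs: ln S = ln c + z ln A, so z = (ln S₂ − ln S₁)/(ln A₂ − ln A₁).
z = ln(77/31) / ln(30500/1690) = ln(2.484) / ln(18.05) = 0.9098 / 2.8930 = 0.3145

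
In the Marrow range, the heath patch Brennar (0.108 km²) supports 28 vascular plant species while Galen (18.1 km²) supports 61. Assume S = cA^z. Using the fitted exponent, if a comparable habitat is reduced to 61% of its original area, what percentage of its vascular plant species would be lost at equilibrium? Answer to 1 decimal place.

z = ln(61/28) / ln(18.1/0.108) = 0.7787 / 5.1215 = 0.1520
S_new/S_old = (A_new/A_old)^z = 0.61^0.1520 = exp(0.1520 × -0.4943) = 0.9276
Fraction lost = 1 − 0.9276 = 0.0724

7.2%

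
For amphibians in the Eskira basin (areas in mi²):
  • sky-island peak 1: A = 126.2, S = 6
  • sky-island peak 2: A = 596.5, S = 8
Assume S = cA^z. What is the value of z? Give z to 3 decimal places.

0.185

Taking logs: ln S = ln c + z ln A, so z = (ln S₂ − ln S₁)/(ln A₂ − ln A₁).
z = ln(8/6) / ln(596.5/126.2) = ln(1.333) / ln(4.727) = 0.2877 / 1.5532 = 0.1852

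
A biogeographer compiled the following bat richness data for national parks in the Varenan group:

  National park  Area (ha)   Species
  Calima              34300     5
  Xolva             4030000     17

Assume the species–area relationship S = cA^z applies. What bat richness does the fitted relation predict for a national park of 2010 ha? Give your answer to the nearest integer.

z = ln(17/5) / ln(4030000/34300) = 1.2238 / 4.7664 = 0.2568
c = 5 / 34300^0.2568 = 5 / 14.6 = 0.3424
S₃ = 0.3424 × 2010^0.2568 = 0.3424 × 7.049 ≈ 2.413

2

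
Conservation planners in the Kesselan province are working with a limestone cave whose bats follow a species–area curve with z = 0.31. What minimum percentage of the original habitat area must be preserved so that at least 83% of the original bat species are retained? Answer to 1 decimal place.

Need (A_new/A_old)^0.31 = 0.83, so A_new/A_old = 0.83^(1/0.31) = 0.83^3.226
ln(A_new/A_old) = ln 0.83 / 0.31 = -0.1863 / 0.31 = -0.6011
A_new/A_old = e^-0.6011 ≈ 0.5482

54.8%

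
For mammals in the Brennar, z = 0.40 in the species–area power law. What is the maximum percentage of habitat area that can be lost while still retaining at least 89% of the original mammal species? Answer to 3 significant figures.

Need (A_new/A_old)^0.4 = 0.89, so A_new/A_old = 0.89^(1/0.4) = 0.89^2.5
ln(A_new/A_old) = ln 0.89 / 0.4 = -0.1165 / 0.4 = -0.2913
A_new/A_old = e^-0.2913 ≈ 0.7473
Fraction that can be lost = 1 − 0.7473 = 0.2527

25.3%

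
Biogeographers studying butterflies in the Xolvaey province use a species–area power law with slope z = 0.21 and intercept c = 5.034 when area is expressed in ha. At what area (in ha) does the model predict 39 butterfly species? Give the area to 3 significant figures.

17100 ha

39 = 5.034 × A^0.21  ⇒  A^0.21 = 39/5.034 = 7.747
ln A = ln(7.747) / 0.21 = 2.0473 / 0.21 = 9.7493
A = e^9.7493 ≈ 17142 ha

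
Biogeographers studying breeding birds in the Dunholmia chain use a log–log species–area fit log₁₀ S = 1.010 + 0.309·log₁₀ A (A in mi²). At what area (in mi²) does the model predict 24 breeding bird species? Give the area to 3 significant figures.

24 = 10.23 × A^0.309  ⇒  A^0.309 = 24/10.23 = 2.345
ln A = ln(2.345) / 0.309 = 0.8524 / 0.309 = 2.7587
A = e^2.7587 ≈ 15.78 mi²

15.8 mi²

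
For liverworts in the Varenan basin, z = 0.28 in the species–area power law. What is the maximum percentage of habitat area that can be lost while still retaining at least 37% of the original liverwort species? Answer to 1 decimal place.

Need (A_new/A_old)^0.28 = 0.37, so A_new/A_old = 0.37^(1/0.28) = 0.37^3.571
ln(A_new/A_old) = ln 0.37 / 0.28 = -0.9943 / 0.28 = -3.5509
A_new/A_old = e^-3.5509 ≈ 0.0287
Fraction that can be lost = 1 − 0.0287 = 0.9713

97.1%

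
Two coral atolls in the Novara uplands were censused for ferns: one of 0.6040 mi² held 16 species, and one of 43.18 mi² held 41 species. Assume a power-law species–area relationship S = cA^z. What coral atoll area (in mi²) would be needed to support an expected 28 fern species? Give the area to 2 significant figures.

7.7 mi²

z = ln(41/16) / ln(43.18/0.604) = 0.9410 / 4.2696 = 0.2204
c = 16 / 0.604^0.2204 = 16 / 0.8948 = 17.88
A = (28/17.88)^(1/0.2204) ⇒ ln A = ln(1.566)/0.2204 = 2.0350
A = e^2.0350 ≈ 7.652 mi²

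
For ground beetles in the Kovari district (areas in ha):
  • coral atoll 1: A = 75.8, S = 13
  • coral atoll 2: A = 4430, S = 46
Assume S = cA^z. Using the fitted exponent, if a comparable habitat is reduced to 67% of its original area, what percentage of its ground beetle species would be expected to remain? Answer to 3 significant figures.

z = ln(46/13) / ln(4430/75.8) = 1.2637 / 4.0681 = 0.3106
S_new/S_old = (A_new/A_old)^z = 0.67^0.3106 = exp(0.3106 × -0.4005) = 0.883

88.3%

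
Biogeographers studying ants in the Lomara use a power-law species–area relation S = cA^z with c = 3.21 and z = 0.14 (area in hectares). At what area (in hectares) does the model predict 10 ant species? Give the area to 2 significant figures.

3300 hectares

10 = 3.21 × A^0.14  ⇒  A^0.14 = 10/3.21 = 3.115
ln A = ln(3.115) / 0.14 = 1.1363 / 0.14 = 8.1165
A = e^8.1165 ≈ 3349 hectares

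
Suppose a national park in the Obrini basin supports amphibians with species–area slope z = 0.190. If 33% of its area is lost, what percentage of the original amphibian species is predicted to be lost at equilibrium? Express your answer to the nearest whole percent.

7%

S_new/S_old = (A_new/A_old)^z = 0.67^0.19
= exp(0.19 × ln 0.67) = exp(0.19 × -0.4005) = exp(-0.0761) ≈ 0.9267
Fraction lost = 1 − 0.9267 = 0.07327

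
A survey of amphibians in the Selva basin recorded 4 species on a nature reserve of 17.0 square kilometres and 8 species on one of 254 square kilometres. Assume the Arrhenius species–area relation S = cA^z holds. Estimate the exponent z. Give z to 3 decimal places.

Taking logs: ln S = ln c + z ln A, so z = (ln S₂ − ln S₁)/(ln A₂ − ln A₁).
z = ln(8/4) / ln(254/17) = ln(2) / ln(14.94) = 0.6931 / 2.7041 = 0.2563

0.256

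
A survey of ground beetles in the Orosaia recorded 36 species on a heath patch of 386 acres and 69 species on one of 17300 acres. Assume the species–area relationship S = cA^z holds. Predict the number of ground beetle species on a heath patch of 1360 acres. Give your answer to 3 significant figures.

z = ln(69/36) / ln(17300/386) = 0.6506 / 3.8026 = 0.1711
c = 36 / 386^0.1711 = 36 / 2.77 = 12.99
S₃ = 12.99 × 1360^0.1711 = 12.99 × 3.436 ≈ 44.66

44.7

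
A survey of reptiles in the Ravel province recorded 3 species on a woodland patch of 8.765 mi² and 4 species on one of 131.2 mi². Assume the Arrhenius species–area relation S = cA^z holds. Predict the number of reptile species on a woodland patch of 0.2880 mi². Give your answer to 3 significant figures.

z = ln(4/3) / ln(131.2/8.765) = 0.2877 / 2.7060 = 0.1063
c = 3 / 8.765^0.1063 = 3 / 1.26 = 2.382
S₃ = 2.382 × 0.288^0.1063 = 2.382 × 0.876 ≈ 2.087

2.09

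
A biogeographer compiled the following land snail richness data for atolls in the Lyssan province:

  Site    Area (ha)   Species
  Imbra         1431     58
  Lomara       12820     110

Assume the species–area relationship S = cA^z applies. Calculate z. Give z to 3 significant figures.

0.292

Taking logs: ln S = ln c + z ln A, so z = (ln S₂ − ln S₁)/(ln A₂ − ln A₁).
z = ln(110/58) / ln(12820/1431) = ln(1.897) / ln(8.959) = 0.6400 / 2.1926 = 0.2919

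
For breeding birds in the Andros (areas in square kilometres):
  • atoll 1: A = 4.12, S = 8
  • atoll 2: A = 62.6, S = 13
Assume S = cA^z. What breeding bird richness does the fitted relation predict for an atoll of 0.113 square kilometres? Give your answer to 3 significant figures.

z = ln(13/8) / ln(62.6/4.12) = 0.4855 / 2.7209 = 0.1784
c = 8 / 4.12^0.1784 = 8 / 1.287 = 6.214
S₃ = 6.214 × 0.113^0.1784 = 6.214 × 0.6777 ≈ 4.211

4.21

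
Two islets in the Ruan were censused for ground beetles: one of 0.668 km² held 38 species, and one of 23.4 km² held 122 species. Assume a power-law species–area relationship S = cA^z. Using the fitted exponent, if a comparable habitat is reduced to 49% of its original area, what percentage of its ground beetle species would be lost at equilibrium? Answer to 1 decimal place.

z = ln(122/38) / ln(23.4/0.668) = 1.1664 / 3.5562 = 0.3280
S_new/S_old = (A_new/A_old)^z = 0.49^0.3280 = exp(0.3280 × -0.7133) = 0.7914
Fraction lost = 1 − 0.7914 = 0.2086

20.9%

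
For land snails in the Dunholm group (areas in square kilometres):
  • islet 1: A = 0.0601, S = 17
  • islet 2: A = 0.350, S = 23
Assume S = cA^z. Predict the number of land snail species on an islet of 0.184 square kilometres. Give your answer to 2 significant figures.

z = ln(23/17) / ln(0.35/0.0601) = 0.3023 / 1.7619 = 0.1716
c = 17 / 0.0601^0.1716 = 17 / 0.6173 = 27.54
S₃ = 27.54 × 0.184^0.1716 = 27.54 × 0.7479 ≈ 20.6

21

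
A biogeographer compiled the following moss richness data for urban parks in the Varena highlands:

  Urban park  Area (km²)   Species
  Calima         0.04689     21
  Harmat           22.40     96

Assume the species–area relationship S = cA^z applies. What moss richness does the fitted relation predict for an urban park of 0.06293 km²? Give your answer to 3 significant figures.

22.6

z = ln(96/21) / ln(22.4/0.04689) = 1.5198 / 6.1690 = 0.2464
c = 21 / 0.04689^0.2464 = 21 / 0.4705 = 44.63
S₃ = 44.63 × 0.06293^0.2464 = 44.63 × 0.5059 ≈ 22.58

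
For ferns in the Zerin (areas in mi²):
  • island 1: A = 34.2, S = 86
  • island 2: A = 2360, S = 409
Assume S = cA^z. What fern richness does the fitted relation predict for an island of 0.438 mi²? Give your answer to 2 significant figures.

z = ln(409/86) / ln(2360/34.2) = 1.5594 / 4.2342 = 0.3683
c = 86 / 34.2^0.3683 = 86 / 3.672 = 23.42
S₃ = 23.42 × 0.438^0.3683 = 23.42 × 0.7378 ≈ 17.28

17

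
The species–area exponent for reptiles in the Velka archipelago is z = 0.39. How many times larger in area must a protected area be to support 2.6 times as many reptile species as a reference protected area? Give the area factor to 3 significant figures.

(A₂/A₁)^0.39 = 2.6, so A₂/A₁ = 2.6^(1/0.39) = 2.6^2.564
ln(A₂/A₁) = ln 2.6 / 0.39 = 0.9555 / 0.39 = 2.4500
A₂/A₁ = e^2.4500 ≈ 11.59

11.6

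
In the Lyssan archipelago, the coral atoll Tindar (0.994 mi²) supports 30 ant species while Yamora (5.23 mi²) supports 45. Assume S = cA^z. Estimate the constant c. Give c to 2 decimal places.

z = ln(S₂/S₁) / ln(A₂/A₁) = ln(45/30) / ln(5.23/0.994) = 0.4055 / 1.6604 = 0.2442
c = S₁ / A₁^z = 30 / 0.994^0.2442 = 30 / 0.9985 = 30.04

30.04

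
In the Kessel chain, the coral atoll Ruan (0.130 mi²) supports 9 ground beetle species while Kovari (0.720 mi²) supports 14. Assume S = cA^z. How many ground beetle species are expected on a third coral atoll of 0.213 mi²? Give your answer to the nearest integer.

10

z = ln(14/9) / ln(0.72/0.13) = 0.4418 / 1.7117 = 0.2581
c = 9 / 0.13^0.2581 = 9 / 0.5906 = 15.24
S₃ = 15.24 × 0.213^0.2581 = 15.24 × 0.6709 ≈ 10.22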